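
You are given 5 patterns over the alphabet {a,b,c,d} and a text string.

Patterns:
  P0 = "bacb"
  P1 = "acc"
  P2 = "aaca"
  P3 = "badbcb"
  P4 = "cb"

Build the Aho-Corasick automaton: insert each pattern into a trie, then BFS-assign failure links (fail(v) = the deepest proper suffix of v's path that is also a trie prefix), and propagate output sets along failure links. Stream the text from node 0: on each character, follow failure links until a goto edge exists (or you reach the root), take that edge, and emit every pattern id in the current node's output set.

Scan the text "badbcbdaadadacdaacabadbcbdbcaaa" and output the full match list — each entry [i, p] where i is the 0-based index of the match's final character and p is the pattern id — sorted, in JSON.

Build:
Trie (insert patterns):
  0='ε' goto a→5 b→1 c→15
  1='b' goto a→2
  2='ba' goto c→3 d→11
  3='bac' goto b→4
  4='bacb' goto ·  [P0 ends]
  5='a' goto a→8 c→6
  6='ac' goto c→7
  7='acc' goto ·  [P1 ends]
  8='aa' goto c→9
  9='aac' goto a→10
  10='aaca' goto ·  [P2 ends]
  11='bad' goto b→12
  12='badb' goto c→13
  13='badbc' goto b→14
  14='badbcb' goto ·  [P3 ends]
  15='c' goto b→16
  16='cb' goto ·  [P4 ends]

BFS fail/out derivation:
  fail(1) 'b': from fail(0)=0 chase 'b': 0 ⇒ 0;  out=∅∪out(0)=∅
  fail(5) 'a': from fail(0)=0 chase 'a': 0 ⇒ 0;  out=∅∪out(0)=∅
  fail(15) 'c': from fail(0)=0 chase 'c': 0 ⇒ 0;  out=∅∪out(0)=∅
  fail(2) 'ba': from fail(1)=0 chase 'a': 0 ⇒ 5;  out=∅∪out(5)=∅
  fail(6) 'ac': from fail(5)=0 chase 'c': 0 ⇒ 15;  out=∅∪out(15)=∅
  fail(8) 'aa': from fail(5)=0 chase 'a': 0 ⇒ 5;  out=∅∪out(5)=∅
  fail(16) 'cb': from fail(15)=0 chase 'b': 0 ⇒ 1;  out={4}∪out(1)={4}
  fail(3) 'bac': from fail(2)=5 chase 'c': 5 ⇒ 6;  out=∅∪out(6)=∅
  fail(7) 'acc': from fail(6)=15 chase 'c': 15→0 ⇒ 15;  out={1}∪out(15)={1}
  fail(9) 'aac': from fail(8)=5 chase 'c': 5 ⇒ 6;  out=∅∪out(6)=∅
  fail(11) 'bad': from fail(2)=5 chase 'd': 5→0 ⇒ 0;  out=∅∪out(0)=∅
  fail(4) 'bacb': from fail(3)=6 chase 'b': 6→15 ⇒ 16;  out={0}∪out(16)={0,4}
  fail(10) 'aaca': from fail(9)=6 chase 'a': 6→15→0 ⇒ 5;  out={2}∪out(5)={2}
  fail(12) 'badb': from fail(11)=0 chase 'b': 0 ⇒ 1;  out=∅∪out(1)=∅
  fail(13) 'badbc': from fail(12)=1 chase 'c': 1→0 ⇒ 15;  out=∅∪out(15)=∅
  fail(14) 'badbcb': from fail(13)=15 chase 'b': 15 ⇒ 16;  out={3}∪out(16)={3,4}

Scan:
[0] read 'b'  n0⇒n1
[1] read 'a'  n1⇒n2
[2] read 'd'  n2⇒n11
[3] read 'b'  n11⇒n12
[4] read 'c'  n12⇒n13
[5] read 'b'  n13⇒n14  → match P3@[0:5],P4@[4:5]
[6] read 'd'  n14⇒n0 ·f
[7] read 'a'  n0⇒n5
[8] read 'a'  n5⇒n8
[9] read 'd'  n8⇒n0 ·f
[10] read 'a'  n0⇒n5
[11] read 'd'  n5⇒n0 ·f
[12] read 'a'  n0⇒n5
[13] read 'c'  n5⇒n6
[14] read 'd'  n6⇒n0 ·f
[15] read 'a'  n0⇒n5
[16] read 'a'  n5⇒n8
[17] read 'c'  n8⇒n9
[18] read 'a'  n9⇒n10  → match P2@[15:18]
[19] read 'b'  n10⇒n1 ·f
[20] read 'a'  n1⇒n2
[21] read 'd'  n2⇒n11
[22] read 'b'  n11⇒n12
[23] read 'c'  n12⇒n13
[24] read 'b'  n13⇒n14  → match P3@[19:24],P4@[23:24]
[25] read 'd'  n14⇒n0 ·f
[26] read 'b'  n0⇒n1
[27] read 'c'  n1⇒n15 ·f
[28] read 'a'  n15⇒n5 ·f
[29] read 'a'  n5⇒n8
[30] read 'a'  n8⇒n8 ·f

All matches (sorted): [[5,3],[5,4],[18,2],[24,3],[24,4]]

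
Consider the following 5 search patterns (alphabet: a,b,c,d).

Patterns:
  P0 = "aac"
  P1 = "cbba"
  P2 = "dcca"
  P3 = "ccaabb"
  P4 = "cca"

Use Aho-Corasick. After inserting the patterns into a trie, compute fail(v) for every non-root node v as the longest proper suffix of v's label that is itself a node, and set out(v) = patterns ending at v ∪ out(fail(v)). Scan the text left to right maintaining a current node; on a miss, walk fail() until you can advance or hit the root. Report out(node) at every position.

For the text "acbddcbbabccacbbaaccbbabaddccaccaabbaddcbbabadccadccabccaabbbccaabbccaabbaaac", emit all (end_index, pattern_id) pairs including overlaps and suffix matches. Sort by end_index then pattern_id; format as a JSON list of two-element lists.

Build automaton:
Trie nodes:
  n0 'ε': a→1 c→4 d→8
  n1 'a': a→2
  n2 'aa': c→3
  n3 'aac': ·  ←P0
  n4 'c': b→5 c→12
  n5 'cb': b→6
  n6 'cbb': a→7
  n7 'cbba': ·  ←P1
  n8 'd': c→9
  n9 'dc': c→10
  n10 'dcc': a→11
  n11 'dcca': ·  ←P2
  n12 'cc': a→13
  n13 'cca': a→14  ←P4
  n14 'ccaa': b→15
  n15 'ccaab': b→16
  n16 'ccaabb': ·  ←P3

BFS fail/out derivation:
  n1('a'): parent n0 fail=0; on 'a' 0 → fail=0;  out ∅∪∅=∅
  n4('c'): parent n0 fail=0; on 'c' 0 → fail=0;  out ∅∪∅=∅
  n8('d'): parent n0 fail=0; on 'd' 0 → fail=0;  out ∅∪∅=∅
  n2('aa'): parent n1 fail=0; on 'a' 0 → fail=1;  out ∅∪∅=∅
  n5('cb'): parent n4 fail=0; on 'b' 0 → fail=0;  out ∅∪∅=∅
  n9('dc'): parent n8 fail=0; on 'c' 0 → fail=4;  out ∅∪∅=∅
  n12('cc'): parent n4 fail=0; on 'c' 0 → fail=4;  out ∅∪∅=∅
  n3('aac'): parent n2 fail=1; on 'c' 1→0 → fail=4;  out {0}∪∅={0}
  n6('cbb'): parent n5 fail=0; on 'b' 0 → fail=0;  out ∅∪∅=∅
  n10('dcc'): parent n9 fail=4; on 'c' 4 → fail=12;  out ∅∪∅=∅
  n13('cca'): parent n12 fail=4; on 'a' 4→0 → fail=1;  out {4}∪∅={4}
  n7('cbba'): parent n6 fail=0; on 'a' 0 → fail=1;  out {1}∪∅={1}
  n11('dcca'): parent n10 fail=12; on 'a' 12 → fail=13;  out {2}∪{4}={2,4}
  n14('ccaa'): parent n13 fail=1; on 'a' 1 → fail=2;  out ∅∪∅=∅
  n15('ccaab'): parent n14 fail=2; on 'b' 2→1→0 → fail=0;  out ∅∪∅=∅
  n16('ccaabb'): parent n15 fail=0; on 'b' 0 → fail=0;  out {3}∪∅={3}

Scan:
pos 0 'a': at 1
pos 1 'c': at 4 (via fail)
pos 2 'b': at 5
pos 3 'd': at 8 (via fail)
pos 4 'd': at 8 (via fail)
pos 5 'c': at 9
pos 6 'b': at 5 (via fail)
pos 7 'b': at 6
pos 8 'a': at 7  ** P1@[5:8]
pos 9 'b': at 0 (via fail)
pos 10 'c': at 4
pos 11 'c': at 12
pos 12 'a': at 13  ** P4@[10:12]
pos 13 'c': at 4 (via fail)
pos 14 'b': at 5
pos 15 'b': at 6
pos 16 'a': at 7  ** P1@[13:16]
pos 17 'a': at 2 (via fail)
pos 18 'c': at 3  ** P0@[16:18]
pos 19 'c': at 12 (via fail)
pos 20 'b': at 5 (via fail)
pos 21 'b': at 6
pos 22 'a': at 7  ** P1@[19:22]
pos 23 'b': at 0 (via fail)
pos 24 'a': at 1
pos 25 'd': at 8 (via fail)
pos 26 'd': at 8 (via fail)
pos 27 'c': at 9
pos 28 'c': at 10
pos 29 'a': at 11  ** P2@[26:29],P4@[27:29]
pos 30 'c': at 4 (via fail)
pos 31 'c': at 12
pos 32 'a': at 13  ** P4@[30:32]
pos 33 'a': at 14
pos 34 'b': at 15
pos 35 'b': at 16  ** P3@[30:35]
pos 36 'a': at 1 (via fail)
pos 37 'd': at 8 (via fail)
pos 38 'd': at 8 (via fail)
pos 39 'c': at 9
pos 40 'b': at 5 (via fail)
pos 41 'b': at 6
pos 42 'a': at 7  ** P1@[39:42]
pos 43 'b': at 0 (via fail)
pos 44 'a': at 1
pos 45 'd': at 8 (via fail)
pos 46 'c': at 9
pos 47 'c': at 10
pos 48 'a': at 11  ** P2@[45:48],P4@[46:48]
pos 49 'd': at 8 (via fail)
pos 50 'c': at 9
pos 51 'c': at 10
pos 52 'a': at 11  ** P2@[49:52],P4@[50:52]
pos 53 'b': at 0 (via fail)
pos 54 'c': at 4
pos 55 'c': at 12
pos 56 'a': at 13  ** P4@[54:56]
pos 57 'a': at 14
pos 58 'b': at 15
pos 59 'b': at 16  ** P3@[54:59]
pos 60 'b': at 0 (via fail)
pos 61 'c': at 4
pos 62 'c': at 12
pos 63 'a': at 13  ** P4@[61:63]
pos 64 'a': at 14
pos 65 'b': at 15
pos 66 'b': at 16  ** P3@[61:66]
pos 67 'c': at 4 (via fail)
pos 68 'c': at 12
pos 69 'a': at 13  ** P4@[67:69]
pos 70 'a': at 14
pos 71 'b': at 15
pos 72 'b': at 16  ** P3@[67:72]
pos 73 'a': at 1 (via fail)
pos 74 'a': at 2
pos 75 'a': at 2 (via fail)
pos 76 'c': at 3  ** P0@[74:76]

All matches (sorted): [[8,1],[12,4],[16,1],[18,0],[22,1],[29,2],[29,4],[32,4],[35,3],[42,1],[48,2],[48,4],[52,2],[52,4],[56,4],[59,3],[63,4],[66,3],[69,4],[72,3],[76,0]]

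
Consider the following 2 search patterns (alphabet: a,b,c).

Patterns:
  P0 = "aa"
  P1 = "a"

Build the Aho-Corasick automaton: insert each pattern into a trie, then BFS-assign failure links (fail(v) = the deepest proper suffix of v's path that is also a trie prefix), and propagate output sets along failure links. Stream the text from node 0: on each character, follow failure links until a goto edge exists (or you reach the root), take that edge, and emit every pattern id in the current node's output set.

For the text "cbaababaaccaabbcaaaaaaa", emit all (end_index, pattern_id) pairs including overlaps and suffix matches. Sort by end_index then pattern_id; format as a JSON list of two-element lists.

Build automaton:
Trie nodes:
  0='ε' goto a→1
  1='a' goto a→2  [P1 ends]
  2='aa' goto ·  [P0 ends]

BFS fail/out derivation:
  fail(1) 'a': from fail(0)=0 chase 'a': 0 ⇒ 0;  out={1}∪out(0)={1}
  fail(2) 'aa': from fail(1)=0 chase 'a': 0 ⇒ 1;  out={0}∪out(1)={0,1}

Run:
[0] read 'c'  n0⇒n0
[1] read 'b'  n0⇒n0
[2] read 'a'  n0⇒n1  ** P1@[2:2]
[3] read 'a'  n1⇒n2  ** P0@[2:3],P1@[3:3]
[4] read 'b'  n2⇒n0 (via fail)
[5] read 'a'  n0⇒n1  ** P1@[5:5]
[6] read 'b'  n1⇒n0 (via fail)
[7] read 'a'  n0⇒n1  ** P1@[7:7]
[8] read 'a'  n1⇒n2  ** P0@[7:8],P1@[8:8]
[9] read 'c'  n2⇒n0 (via fail)
[10] read 'c'  n0⇒n0
[11] read 'a'  n0⇒n1  ** P1@[11:11]
[12] read 'a'  n1⇒n2  ** P0@[11:12],P1@[12:12]
[13] read 'b'  n2⇒n0 (via fail)
[14] read 'b'  n0⇒n0
[15] read 'c'  n0⇒n0
[16] read 'a'  n0⇒n1  ** P1@[16:16]
[17] read 'a'  n1⇒n2  ** P0@[16:17],P1@[17:17]
[18] read 'a'  n2⇒n2 (via fail)  ** P0@[17:18],P1@[18:18]
[19] read 'a'  n2⇒n2 (via fail)  ** P0@[18:19],P1@[19:19]
[20] read 'a'  n2⇒n2 (via fail)  ** P0@[19:20],P1@[20:20]
[21] read 'a'  n2⇒n2 (via fail)  ** P0@[20:21],P1@[21:21]
[22] read 'a'  n2⇒n2 (via fail)  ** P0@[21:22],P1@[22:22]

Matches: [[2,1],[3,0],[3,1],[5,1],[7,1],[8,0],[8,1],[11,1],[12,0],[12,1],[16,1],[17,0],[17,1],[18,0],[18,1],[19,0],[19,1],[20,0],[20,1],[21,0],[21,1],[22,0],[22,1]]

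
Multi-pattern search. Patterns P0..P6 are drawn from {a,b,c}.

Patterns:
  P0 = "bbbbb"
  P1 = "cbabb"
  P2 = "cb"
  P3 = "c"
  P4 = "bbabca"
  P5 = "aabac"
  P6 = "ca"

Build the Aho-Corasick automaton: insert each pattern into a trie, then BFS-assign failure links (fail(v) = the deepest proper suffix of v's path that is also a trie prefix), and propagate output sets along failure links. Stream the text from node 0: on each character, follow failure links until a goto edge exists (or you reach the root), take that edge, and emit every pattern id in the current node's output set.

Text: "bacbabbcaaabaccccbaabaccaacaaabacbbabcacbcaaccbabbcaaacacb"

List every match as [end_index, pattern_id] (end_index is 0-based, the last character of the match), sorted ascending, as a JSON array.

Build automaton:
Trie nodes:
  n0 'ε': a→15 b→1 c→6
  n1 'b': b→2
  n2 'bb': a→11 b→3
  n3 'bbb': b→4
  n4 'bbbb': b→5
  n5 'bbbbb': ·  ←P0
  n6 'c': a→20 b→7  ←P3
  n7 'cb': a→8  ←P2
  n8 'cba': b→9
  n9 'cbab': b→10
  n10 'cbabb': ·  ←P1
  n11 'bba': b→12
  n12 'bbab': c→13
  n13 'bbabc': a→14
  n14 'bbabca': ·  ←P4
  n15 'a': a→16
  n16 'aa': b→17
  n17 'aab': a→18
  n18 'aaba': c→19
  n19 'aabac': ·  ←P5
  n20 'ca': ·  ←P6

BFS fail/out derivation:
  n1('b'): parent n0 fail=0; on 'b' 0 → fail=0;  out ∅∪∅=∅
  n6('c'): parent n0 fail=0; on 'c' 0 → fail=0;  out {3}∪∅={3}
  n15('a'): parent n0 fail=0; on 'a' 0 → fail=0;  out ∅∪∅=∅
  n2('bb'): parent n1 fail=0; on 'b' 0 → fail=1;  out ∅∪∅=∅
  n7('cb'): parent n6 fail=0; on 'b' 0 → fail=1;  out {2}∪∅={2}
  n16('aa'): parent n15 fail=0; on 'a' 0 → fail=15;  out ∅∪∅=∅
  n20('ca'): parent n6 fail=0; on 'a' 0 → fail=15;  out {6}∪∅={6}
  n3('bbb'): parent n2 fail=1; on 'b' 1 → fail=2;  out ∅∪∅=∅
  n8('cba'): parent n7 fail=1; on 'a' 1→0 → fail=15;  out ∅∪∅=∅
  n11('bba'): parent n2 fail=1; on 'a' 1→0 → fail=15;  out ∅∪∅=∅
  n17('aab'): parent n16 fail=15; on 'b' 15→0 → fail=1;  out ∅∪∅=∅
  n4('bbbb'): parent n3 fail=2; on 'b' 2 → fail=3;  out ∅∪∅=∅
  n9('cbab'): parent n8 fail=15; on 'b' 15→0 → fail=1;  out ∅∪∅=∅
  n12('bbab'): parent n11 fail=15; on 'b' 15→0 → fail=1;  out ∅∪∅=∅
  n18('aaba'): parent n17 fail=1; on 'a' 1→0 → fail=15;  out ∅∪∅=∅
  n5('bbbbb'): parent n4 fail=3; on 'b' 3 → fail=4;  out {0}∪∅={0}
  n10('cbabb'): parent n9 fail=1; on 'b' 1 → fail=2;  out {1}∪∅={1}
  n13('bbabc'): parent n12 fail=1; on 'c' 1→0 → fail=6;  out ∅∪{3}={3}
  n19('aabac'): parent n18 fail=15; on 'c' 15→0 → fail=6;  out {5}∪{3}={3,5}
  n14('bbabca'): parent n13 fail=6; on 'a' 6 → fail=20;  out {4}∪{6}={4,6}

Scan:
pos 0 'b': at 1
pos 1 'a': at 15 (via fail)
pos 2 'c': at 6 (via fail)  emit P3@[2:2]
pos 3 'b': at 7  emit P2@[2:3]
pos 4 'a': at 8
pos 5 'b': at 9
pos 6 'b': at 10  emit P1@[2:6]
pos 7 'c': at 6 (via fail)  emit P3@[7:7]
pos 8 'a': at 20  emit P6@[7:8]
pos 9 'a': at 16 (via fail)
pos 10 'a': at 16 (via fail)
pos 11 'b': at 17
pos 12 'a': at 18
pos 13 'c': at 19  emit P3@[13:13],P5@[9:13]
pos 14 'c': at 6 (via fail)  emit P3@[14:14]
pos 15 'c': at 6 (via fail)  emit P3@[15:15]
pos 16 'c': at 6 (via fail)  emit P3@[16:16]
pos 17 'b': at 7  emit P2@[16:17]
pos 18 'a': at 8
pos 19 'a': at 16 (via fail)
pos 20 'b': at 17
pos 21 'a': at 18
pos 22 'c': at 19  emit P3@[22:22],P5@[18:22]
pos 23 'c': at 6 (via fail)  emit P3@[23:23]
pos 24 'a': at 20  emit P6@[23:24]
pos 25 'a': at 16 (via fail)
pos 26 'c': at 6 (via fail)  emit P3@[26:26]
pos 27 'a': at 20  emit P6@[26:27]
pos 28 'a': at 16 (via fail)
pos 29 'a': at 16 (via fail)
pos 30 'b': at 17
pos 31 'a': at 18
pos 32 'c': at 19  emit P3@[32:32],P5@[28:32]
pos 33 'b': at 7 (via fail)  emit P2@[32:33]
pos 34 'b': at 2 (via fail)
pos 35 'a': at 11
pos 36 'b': at 12
pos 37 'c': at 13  emit P3@[37:37]
pos 38 'a': at 14  emit P4@[33:38],P6@[37:38]
pos 39 'c': at 6 (via fail)  emit P3@[39:39]
pos 40 'b': at 7  emit P2@[39:40]
pos 41 'c': at 6 (via fail)  emit P3@[41:41]
pos 42 'a': at 20  emit P6@[41:42]
pos 43 'a': at 16 (via fail)
pos 44 'c': at 6 (via fail)  emit P3@[44:44]
pos 45 'c': at 6 (via fail)  emit P3@[45:45]
pos 46 'b': at 7  emit P2@[45:46]
pos 47 'a': at 8
pos 48 'b': at 9
pos 49 'b': at 10  emit P1@[45:49]
pos 50 'c': at 6 (via fail)  emit P3@[50:50]
pos 51 'a': at 20  emit P6@[50:51]
pos 52 'a': at 16 (via fail)
pos 53 'a': at 16 (via fail)
pos 54 'c': at 6 (via fail)  emit P3@[54:54]
pos 55 'a': at 20  emit P6@[54:55]
pos 56 'c': at 6 (via fail)  emit P3@[56:56]
pos 57 'b': at 7  emit P2@[56:57]

Matches: [[2,3],[3,2],[6,1],[7,3],[8,6],[13,3],[13,5],[14,3],[15,3],[16,3],[17,2],[22,3],[22,5],[23,3],[24,6],[26,3],[27,6],[32,3],[32,5],[33,2],[37,3],[38,4],[38,6],[39,3],[40,2],[41,3],[42,6],[44,3],[45,3],[46,2],[49,1],[50,3],[51,6],[54,3],[55,6],[56,3],[57,2]]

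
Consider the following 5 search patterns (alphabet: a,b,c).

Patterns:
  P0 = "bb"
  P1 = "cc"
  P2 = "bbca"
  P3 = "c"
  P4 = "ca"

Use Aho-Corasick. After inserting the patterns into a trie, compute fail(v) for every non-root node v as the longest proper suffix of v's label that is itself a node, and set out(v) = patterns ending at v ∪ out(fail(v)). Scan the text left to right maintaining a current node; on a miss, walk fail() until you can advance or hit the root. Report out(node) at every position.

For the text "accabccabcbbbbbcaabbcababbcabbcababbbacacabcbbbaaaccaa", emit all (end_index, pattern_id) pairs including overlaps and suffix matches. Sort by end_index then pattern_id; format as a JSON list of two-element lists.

Build:
Trie nodes:
  0='ε' goto b→1 c→3
  1='b' goto b→2
  2='bb' goto c→5  ←P0
  3='c' goto a→7 c→4  ←P3
  4='cc' goto ·  ←P1
  5='bbc' goto a→6
  6='bbca' goto ·  ←P2
  7='ca' goto ·  ←P4

Failure links (BFS by depth):
  fail(1) 'b': from fail(0)=0 chase 'b': 0 ⇒ 0;  out=∅∪out(0)=∅
  fail(3) 'c': from fail(0)=0 chase 'c': 0 ⇒ 0;  out={3}∪out(0)={3}
  fail(2) 'bb': from fail(1)=0 chase 'b': 0 ⇒ 1;  out={0}∪out(1)={0}
  fail(4) 'cc': from fail(3)=0 chase 'c': 0 ⇒ 3;  out={1}∪out(3)={1,3}
  fail(7) 'ca': from fail(3)=0 chase 'a': 0 ⇒ 0;  out={4}∪out(0)={4}
  fail(5) 'bbc': from fail(2)=1 chase 'c': 1→0 ⇒ 3;  out=∅∪out(3)={3}
  fail(6) 'bbca': from fail(5)=3 chase 'a': 3 ⇒ 7;  out={2}∪out(7)={2,4}

Text stream:
[0] read 'a'  n0⇒n0
[1] read 'c'  n0⇒n3  → match P3@[1:1]
[2] read 'c'  n3⇒n4  → match P1@[1:2],P3@[2:2]
[3] read 'a'  n4⇒n7 (via fail)  → match P4@[2:3]
[4] read 'b'  n7⇒n1 (via fail)
[5] read 'c'  n1⇒n3 (via fail)  → match P3@[5:5]
[6] read 'c'  n3⇒n4  → match P1@[5:6],P3@[6:6]
[7] read 'a'  n4⇒n7 (via fail)  → match P4@[6:7]
[8] read 'b'  n7⇒n1 (via fail)
[9] read 'c'  n1⇒n3 (via fail)  → match P3@[9:9]
[10] read 'b'  n3⇒n1 (via fail)
[11] read 'b'  n1⇒n2  → match P0@[10:11]
[12] read 'b'  n2⇒n2 (via fail)  → match P0@[11:12]
[13] read 'b'  n2⇒n2 (via fail)  → match P0@[12:13]
[14] read 'b'  n2⇒n2 (via fail)  → match P0@[13:14]
[15] read 'c'  n2⇒n5  → match P3@[15:15]
[16] read 'a'  n5⇒n6  → match P2@[13:16],P4@[15:16]
[17] read 'a'  n6⇒n0 (via fail)
[18] read 'b'  n0⇒n1
[19] read 'b'  n1⇒n2  → match P0@[18:19]
[20] read 'c'  n2⇒n5  → match P3@[20:20]
[21] read 'a'  n5⇒n6  → match P2@[18:21],P4@[20:21]
[22] read 'b'  n6⇒n1 (via fail)
[23] read 'a'  n1⇒n0 (via fail)
[24] read 'b'  n0⇒n1
[25] read 'b'  n1⇒n2  → match P0@[24:25]
[26] read 'c'  n2⇒n5  → match P3@[26:26]
[27] read 'a'  n5⇒n6  → match P2@[24:27],P4@[26:27]
[28] read 'b'  n6⇒n1 (via fail)
[29] read 'b'  n1⇒n2  → match P0@[28:29]
[30] read 'c'  n2⇒n5  → match P3@[30:30]
[31] read 'a'  n5⇒n6  → match P2@[28:31],P4@[30:31]
[32] read 'b'  n6⇒n1 (via fail)
[33] read 'a'  n1⇒n0 (via fail)
[34] read 'b'  n0⇒n1
[35] read 'b'  n1⇒n2  → match P0@[34:35]
[36] read 'b'  n2⇒n2 (via fail)  → match P0@[35:36]
[37] read 'a'  n2⇒n0 (via fail)
[38] read 'c'  n0⇒n3  → match P3@[38:38]
[39] read 'a'  n3⇒n7  → match P4@[38:39]
[40] read 'c'  n7⇒n3 (via fail)  → match P3@[40:40]
[41] read 'a'  n3⇒n7  → match P4@[40:41]
[42] read 'b'  n7⇒n1 (via fail)
[43] read 'c'  n1⇒n3 (via fail)  → match P3@[43:43]
[44] read 'b'  n3⇒n1 (via fail)
[45] read 'b'  n1⇒n2  → match P0@[44:45]
[46] read 'b'  n2⇒n2 (via fail)  → match P0@[45:46]
[47] read 'a'  n2⇒n0 (via fail)
[48] read 'a'  n0⇒n0
[49] read 'a'  n0⇒n0
[50] read 'c'  n0⇒n3  → match P3@[50:50]
[51] read 'c'  n3⇒n4  → match P1@[50:51],P3@[51:51]
[52] read 'a'  n4⇒n7 (via fail)  → match P4@[51:52]
[53] read 'a'  n7⇒n0 (via fail)

All matches (sorted): [[1,3],[2,1],[2,3],[3,4],[5,3],[6,1],[6,3],[7,4],[9,3],[11,0],[12,0],[13,0],[14,0],[15,3],[16,2],[16,4],[19,0],[20,3],[21,2],[21,4],[25,0],[26,3],[27,2],[27,4],[29,0],[30,3],[31,2],[31,4],[35,0],[36,0],[38,3],[39,4],[40,3],[41,4],[43,3],[45,0],[46,0],[50,3],[51,1],[51,3],[52,4]]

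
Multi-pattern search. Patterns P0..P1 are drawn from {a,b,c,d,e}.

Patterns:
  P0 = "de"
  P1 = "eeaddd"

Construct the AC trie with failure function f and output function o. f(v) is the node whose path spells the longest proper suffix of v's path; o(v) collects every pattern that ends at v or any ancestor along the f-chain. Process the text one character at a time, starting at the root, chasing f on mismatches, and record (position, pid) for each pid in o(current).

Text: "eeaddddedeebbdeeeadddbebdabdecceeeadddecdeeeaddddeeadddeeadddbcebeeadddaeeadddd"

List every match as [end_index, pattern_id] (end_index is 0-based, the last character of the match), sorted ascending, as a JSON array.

Build automaton:
Trie (insert patterns):
  n0 'ε': d→1 e→3
  n1 'd': e→2
  n2 'de': ·  [P0 ends]
  n3 'e': e→4
  n4 'ee': a→5
  n5 'eea': d→6
  n6 'eead': d→7
  n7 'eeadd': d→8
  n8 'eeaddd': ·  [P1 ends]

BFS fail/out derivation:
  n1('d'): parent n0 fail=0; on 'd' 0 → fail=0;  out ∅∪∅=∅
  n3('e'): parent n0 fail=0; on 'e' 0 → fail=0;  out ∅∪∅=∅
  n2('de'): parent n1 fail=0; on 'e' 0 → fail=3;  out {0}∪∅={0}
  n4('ee'): parent n3 fail=0; on 'e' 0 → fail=3;  out ∅∪∅=∅
  n5('eea'): parent n4 fail=3; on 'a' 3→0 → fail=0;  out ∅∪∅=∅
  n6('eead'): parent n5 fail=0; on 'd' 0 → fail=1;  out ∅∪∅=∅
  n7('eeadd'): parent n6 fail=1; on 'd' 1→0 → fail=1;  out ∅∪∅=∅
  n8('eeaddd'): parent n7 fail=1; on 'd' 1→0 → fail=1;  out {1}∪∅={1}

Run:
i=0 'e': node 0→3
i=1 'e': node 3→4
i=2 'a': node 4→5
i=3 'd': node 5→6
i=4 'd': node 6→7
i=5 'd': node 7→8  ** P1@[0:5]
i=6 'd': node 8→1 ·f
i=7 'e': node 1→2  ** P0@[6:7]
i=8 'd': node 2→1 ·f
i=9 'e': node 1→2  ** P0@[8:9]
i=10 'e': node 2→4 ·f
i=11 'b': node 4→0 ·f
i=12 'b': node 0→0
i=13 'd': node 0→1
i=14 'e': node 1→2  ** P0@[13:14]
i=15 'e': node 2→4 ·f
i=16 'e': node 4→4 ·f
i=17 'a': node 4→5
i=18 'd': node 5→6
i=19 'd': node 6→7
i=20 'd': node 7→8  ** P1@[15:20]
i=21 'b': node 8→0 ·f
i=22 'e': node 0→3
i=23 'b': node 3→0 ·f
i=24 'd': node 0→1
i=25 'a': node 1→0 ·f
i=26 'b': node 0→0
i=27 'd': node 0→1
i=28 'e': node 1→2  ** P0@[27:28]
i=29 'c': node 2→0 ·f
i=30 'c': node 0→0
i=31 'e': node 0→3
i=32 'e': node 3→4
i=33 'e': node 4→4 ·f
i=34 'a': node 4→5
i=35 'd': node 5→6
i=36 'd': node 6→7
i=37 'd': node 7→8  ** P1@[32:37]
i=38 'e': node 8→2 ·f  ** P0@[37:38]
i=39 'c': node 2→0 ·f
i=40 'd': node 0→1
i=41 'e': node 1→2  ** P0@[40:41]
i=42 'e': node 2→4 ·f
i=43 'e': node 4→4 ·f
i=44 'a': node 4→5
i=45 'd': node 5→6
i=46 'd': node 6→7
i=47 'd': node 7→8  ** P1@[42:47]
i=48 'd': node 8→1 ·f
i=49 'e': node 1→2  ** P0@[48:49]
i=50 'e': node 2→4 ·f
i=51 'a': node 4→5
i=52 'd': node 5→6
i=53 'd': node 6→7
i=54 'd': node 7→8  ** P1@[49:54]
i=55 'e': node 8→2 ·f  ** P0@[54:55]
i=56 'e': node 2→4 ·f
i=57 'a': node 4→5
i=58 'd': node 5→6
i=59 'd': node 6→7
i=60 'd': node 7→8  ** P1@[55:60]
i=61 'b': node 8→0 ·f
i=62 'c': node 0→0
i=63 'e': node 0→3
i=64 'b': node 3→0 ·f
i=65 'e': node 0→3
i=66 'e': node 3→4
i=67 'a': node 4→5
i=68 'd': node 5→6
i=69 'd': node 6→7
i=70 'd': node 7→8  ** P1@[65:70]
i=71 'a': node 8→0 ·f
i=72 'e': node 0→3
i=73 'e': node 3→4
i=74 'a': node 4→5
i=75 'd': node 5→6
i=76 'd': node 6→7
i=77 'd': node 7→8  ** P1@[72:77]
i=78 'd': node 8→1 ·f

All matches (sorted): [[5,1],[7,0],[9,0],[14,0],[20,1],[28,0],[37,1],[38,0],[41,0],[47,1],[49,0],[54,1],[55,0],[60,1],[70,1],[77,1]]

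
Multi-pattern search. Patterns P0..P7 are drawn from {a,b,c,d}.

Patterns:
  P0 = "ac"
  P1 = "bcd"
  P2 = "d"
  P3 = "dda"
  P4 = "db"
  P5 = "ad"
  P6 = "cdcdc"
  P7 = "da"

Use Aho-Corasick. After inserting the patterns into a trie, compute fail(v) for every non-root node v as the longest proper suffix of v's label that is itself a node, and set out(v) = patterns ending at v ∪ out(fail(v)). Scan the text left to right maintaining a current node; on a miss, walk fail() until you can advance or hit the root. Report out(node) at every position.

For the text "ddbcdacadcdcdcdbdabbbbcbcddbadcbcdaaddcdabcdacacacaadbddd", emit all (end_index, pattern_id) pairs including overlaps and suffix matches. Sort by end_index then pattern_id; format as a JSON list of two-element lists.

Build automaton:
Trie nodes:
  0='ε' goto a→1 b→3 c→11 d→6
  1='a' goto c→2 d→10
  2='ac' goto ·  ←P0
  3='b' goto c→4
  4='bc' goto d→5
  5='bcd' goto ·  ←P1
  6='d' goto a→16 b→9 d→7  ←P2
  7='dd' goto a→8
  8='dda' goto ·  ←P3
  9='db' goto ·  ←P4
  10='ad' goto ·  ←P5
  11='c' goto d→12
  12='cd' goto c→13
  13='cdc' goto d→14
  14='cdcd' goto c→15
  15='cdcdc' goto ·  ←P6
  16='da' goto ·  ←P7

Failure links (BFS by depth):
  n1('a'): parent n0 fail=0; on 'a' 0 → fail=0;  out ∅∪∅=∅
  n3('b'): parent n0 fail=0; on 'b' 0 → fail=0;  out ∅∪∅=∅
  n6('d'): parent n0 fail=0; on 'd' 0 → fail=0;  out {2}∪∅={2}
  n11('c'): parent n0 fail=0; on 'c' 0 → fail=0;  out ∅∪∅=∅
  n2('ac'): parent n1 fail=0; on 'c' 0 → fail=11;  out {0}∪∅={0}
  n4('bc'): parent n3 fail=0; on 'c' 0 → fail=11;  out ∅∪∅=∅
  n7('dd'): parent n6 fail=0; on 'd' 0 → fail=6;  out ∅∪{2}={2}
  n9('db'): parent n6 fail=0; on 'b' 0 → fail=3;  out {4}∪∅={4}
  n10('ad'): parent n1 fail=0; on 'd' 0 → fail=6;  out {5}∪{2}={2,5}
  n12('cd'): parent n11 fail=0; on 'd' 0 → fail=6;  out ∅∪{2}={2}
  n16('da'): parent n6 fail=0; on 'a' 0 → fail=1;  out {7}∪∅={7}
  n5('bcd'): parent n4 fail=11; on 'd' 11 → fail=12;  out {1}∪{2}={1,2}
  n8('dda'): parent n7 fail=6; on 'a' 6 → fail=16;  out {3}∪{7}={3,7}
  n13('cdc'): parent n12 fail=6; on 'c' 6→0 → fail=11;  out ∅∪∅=∅
  n14('cdcd'): parent n13 fail=11; on 'd' 11 → fail=12;  out ∅∪{2}={2}
  n15('cdcdc'): parent n14 fail=12; on 'c' 12 → fail=13;  out {6}∪∅={6}

Scan:
[0] read 'd'  n0⇒n6  emit P2@[0:0]
[1] read 'd'  n6⇒n7  emit P2@[1:1]
[2] read 'b'  n7⇒n9 (fail-walked)  emit P4@[1:2]
[3] read 'c'  n9⇒n4 (fail-walked)
[4] read 'd'  n4⇒n5  emit P1@[2:4],P2@[4:4]
[5] read 'a'  n5⇒n16 (fail-walked)  emit P7@[4:5]
[6] read 'c'  n16⇒n2 (fail-walked)  emit P0@[5:6]
[7] read 'a'  n2⇒n1 (fail-walked)
[8] read 'd'  n1⇒n10  emit P2@[8:8],P5@[7:8]
[9] read 'c'  n10⇒n11 (fail-walked)
[10] read 'd'  n11⇒n12  emit P2@[10:10]
[11] read 'c'  n12⇒n13
[12] read 'd'  n13⇒n14  emit P2@[12:12]
[13] read 'c'  n14⇒n15  emit P6@[9:13]
[14] read 'd'  n15⇒n14 (fail-walked)  emit P2@[14:14]
[15] read 'b'  n14⇒n9 (fail-walked)  emit P4@[14:15]
[16] read 'd'  n9⇒n6 (fail-walked)  emit P2@[16:16]
[17] read 'a'  n6⇒n16  emit P7@[16:17]
[18] read 'b'  n16⇒n3 (fail-walked)
[19] read 'b'  n3⇒n3 (fail-walked)
[20] read 'b'  n3⇒n3 (fail-walked)
[21] read 'b'  n3⇒n3 (fail-walked)
[22] read 'c'  n3⇒n4
[23] read 'b'  n4⇒n3 (fail-walked)
[24] read 'c'  n3⇒n4
[25] read 'd'  n4⇒n5  emit P1@[23:25],P2@[25:25]
[26] read 'd'  n5⇒n7 (fail-walked)  emit P2@[26:26]
[27] read 'b'  n7⇒n9 (fail-walked)  emit P4@[26:27]
[28] read 'a'  n9⇒n1 (fail-walked)
[29] read 'd'  n1⇒n10  emit P2@[29:29],P5@[28:29]
[30] read 'c'  n10⇒n11 (fail-walked)
[31] read 'b'  n11⇒n3 (fail-walked)
[32] read 'c'  n3⇒n4
[33] read 'd'  n4⇒n5  emit P1@[31:33],P2@[33:33]
[34] read 'a'  n5⇒n16 (fail-walked)  emit P7@[33:34]
[35] read 'a'  n16⇒n1 (fail-walked)
[36] read 'd'  n1⇒n10  emit P2@[36:36],P5@[35:36]
[37] read 'd'  n10⇒n7 (fail-walked)  emit P2@[37:37]
[38] read 'c'  n7⇒n11 (fail-walked)
[39] read 'd'  n11⇒n12  emit P2@[39:39]
[40] read 'a'  n12⇒n16 (fail-walked)  emit P7@[39:40]
[41] read 'b'  n16⇒n3 (fail-walked)
[42] read 'c'  n3⇒n4
[43] read 'd'  n4⇒n5  emit P1@[41:43],P2@[43:43]
[44] read 'a'  n5⇒n16 (fail-walked)  emit P7@[43:44]
[45] read 'c'  n16⇒n2 (fail-walked)  emit P0@[44:45]
[46] read 'a'  n2⇒n1 (fail-walked)
[47] read 'c'  n1⇒n2  emit P0@[46:47]
[48] read 'a'  n2⇒n1 (fail-walked)
[49] read 'c'  n1⇒n2  emit P0@[48:49]
[50] read 'a'  n2⇒n1 (fail-walked)
[51] read 'a'  n1⇒n1 (fail-walked)
[52] read 'd'  n1⇒n10  emit P2@[52:52],P5@[51:52]
[53] read 'b'  n10⇒n9 (fail-walked)  emit P4@[52:53]
[54] read 'd'  n9⇒n6 (fail-walked)  emit P2@[54:54]
[55] read 'd'  n6⇒n7  emit P2@[55:55]
[56] read 'd'  n7⇒n7 (fail-walked)  emit P2@[56:56]

All matches (sorted): [[0,2],[1,2],[2,4],[4,1],[4,2],[5,7],[6,0],[8,2],[8,5],[10,2],[12,2],[13,6],[14,2],[15,4],[16,2],[17,7],[25,1],[25,2],[26,2],[27,4],[29,2],[29,5],[33,1],[33,2],[34,7],[36,2],[36,5],[37,2],[39,2],[40,7],[43,1],[43,2],[44,7],[45,0],[47,0],[49,0],[52,2],[52,5],[53,4],[54,2],[55,2],[56,2]]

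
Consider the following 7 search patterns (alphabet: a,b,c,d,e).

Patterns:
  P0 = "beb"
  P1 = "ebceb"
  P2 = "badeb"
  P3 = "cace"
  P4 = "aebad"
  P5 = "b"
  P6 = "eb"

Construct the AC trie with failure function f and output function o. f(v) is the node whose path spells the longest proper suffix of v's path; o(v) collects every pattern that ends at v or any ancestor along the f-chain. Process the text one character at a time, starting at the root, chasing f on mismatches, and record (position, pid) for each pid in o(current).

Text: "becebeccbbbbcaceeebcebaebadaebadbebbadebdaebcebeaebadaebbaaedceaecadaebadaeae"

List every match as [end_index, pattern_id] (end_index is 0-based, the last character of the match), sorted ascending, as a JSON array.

Construct AC machine:
Trie (insert patterns):
  0='ε' goto a→17 b→1 c→13 e→4
  1='b' goto a→9 e→2  [P5 ends]
  2='be' goto b→3
  3='beb' goto ·  [P0 ends]
  4='e' goto b→5
  5='eb' goto c→6  [P6 ends]
  6='ebc' goto e→7
  7='ebce' goto b→8
  8='ebceb' goto ·  [P1 ends]
  9='ba' goto d→10
  10='bad' goto e→11
  11='bade' goto b→12
  12='badeb' goto ·  [P2 ends]
  13='c' goto a→14
  14='ca' goto c→15
  15='cac' goto e→16
  16='cace' goto ·  [P3 ends]
  17='a' goto e→18
  18='ae' goto b→19
  19='aeb' goto a→20
  20='aeba' goto d→21
  21='aebad' goto ·  [P4 ends]

Failure links (BFS by depth):
  n1('b'): parent n0 fail=0; on 'b' 0 → fail=0;  out {5}∪∅={5}
  n4('e'): parent n0 fail=0; on 'e' 0 → fail=0;  out ∅∪∅=∅
  n13('c'): parent n0 fail=0; on 'c' 0 → fail=0;  out ∅∪∅=∅
  n17('a'): parent n0 fail=0; on 'a' 0 → fail=0;  out ∅∪∅=∅
  n2('be'): parent n1 fail=0; on 'e' 0 → fail=4;  out ∅∪∅=∅
  n5('eb'): parent n4 fail=0; on 'b' 0 → fail=1;  out {6}∪{5}={5,6}
  n9('ba'): parent n1 fail=0; on 'a' 0 → fail=17;  out ∅∪∅=∅
  n14('ca'): parent n13 fail=0; on 'a' 0 → fail=17;  out ∅∪∅=∅
  n18('ae'): parent n17 fail=0; on 'e' 0 → fail=4;  out ∅∪∅=∅
  n3('beb'): parent n2 fail=4; on 'b' 4 → fail=5;  out {0}∪{5,6}={0,5,6}
  n6('ebc'): parent n5 fail=1; on 'c' 1→0 → fail=13;  out ∅∪∅=∅
  n10('bad'): parent n9 fail=17; on 'd' 17→0 → fail=0;  out ∅∪∅=∅
  n15('cac'): parent n14 fail=17; on 'c' 17→0 → fail=13;  out ∅∪∅=∅
  n19('aeb'): parent n18 fail=4; on 'b' 4 → fail=5;  out ∅∪{5,6}={5,6}
  n7('ebce'): parent n6 fail=13; on 'e' 13→0 → fail=4;  out ∅∪∅=∅
  n11('bade'): parent n10 fail=0; on 'e' 0 → fail=4;  out ∅∪∅=∅
  n16('cace'): parent n15 fail=13; on 'e' 13→0 → fail=4;  out {3}∪∅={3}
  n20('aeba'): parent n19 fail=5; on 'a' 5→1 → fail=9;  out ∅∪∅=∅
  n8('ebceb'): parent n7 fail=4; on 'b' 4 → fail=5;  out {1}∪{5,6}={1,5,6}
  n12('badeb'): parent n11 fail=4; on 'b' 4 → fail=5;  out {2}∪{5,6}={2,5,6}
  n21('aebad'): parent n20 fail=9; on 'd' 9 → fail=10;  out {4}∪∅={4}

Scan:
i=0 'b': node 0→1  → match P5@[0:0]
i=1 'e': node 1→2
i=2 'c': node 2→13 (via fail)
i=3 'e': node 13→4 (via fail)
i=4 'b': node 4→5  → match P5@[4:4],P6@[3:4]
i=5 'e': node 5→2 (via fail)
i=6 'c': node 2→13 (via fail)
i=7 'c': node 13→13 (via fail)
i=8 'b': node 13→1 (via fail)  → match P5@[8:8]
i=9 'b': node 1→1 (via fail)  → match P5@[9:9]
i=10 'b': node 1→1 (via fail)  → match P5@[10:10]
i=11 'b': node 1→1 (via fail)  → match P5@[11:11]
i=12 'c': node 1→13 (via fail)
i=13 'a': node 13→14
i=14 'c': node 14→15
i=15 'e': node 15→16  → match P3@[12:15]
i=16 'e': node 16→4 (via fail)
i=17 'e': node 4→4 (via fail)
i=18 'b': node 4→5  → match P5@[18:18],P6@[17:18]
i=19 'c': node 5→6
i=20 'e': node 6→7
i=21 'b': node 7→8  → match P1@[17:21],P5@[21:21],P6@[20:21]
i=22 'a': node 8→9 (via fail)
i=23 'e': node 9→18 (via fail)
i=24 'b': node 18→19  → match P5@[24:24],P6@[23:24]
i=25 'a': node 19→20
i=26 'd': node 20→21  → match P4@[22:26]
i=27 'a': node 21→17 (via fail)
i=28 'e': node 17→18
i=29 'b': node 18→19  → match P5@[29:29],P6@[28:29]
i=30 'a': node 19→20
i=31 'd': node 20→21  → match P4@[27:31]
i=32 'b': node 21→1 (via fail)  → match P5@[32:32]
i=33 'e': node 1→2
i=34 'b': node 2→3  → match P0@[32:34],P5@[34:34],P6@[33:34]
i=35 'b': node 3→1 (via fail)  → match P5@[35:35]
i=36 'a': node 1→9
i=37 'd': node 9→10
i=38 'e': node 10→11
i=39 'b': node 11→12  → match P2@[35:39],P5@[39:39],P6@[38:39]
i=40 'd': node 12→0 (via fail)
i=41 'a': node 0→17
i=42 'e': node 17→18
i=43 'b': node 18→19  → match P5@[43:43],P6@[42:43]
i=44 'c': node 19→6 (via fail)
i=45 'e': node 6→7
i=46 'b': node 7→8  → match P1@[42:46],P5@[46:46],P6@[45:46]
i=47 'e': node 8→2 (via fail)
i=48 'a': node 2→17 (via fail)
i=49 'e': node 17→18
i=50 'b': node 18→19  → match P5@[50:50],P6@[49:50]
i=51 'a': node 19→20
i=52 'd': node 20→21  → match P4@[48:52]
i=53 'a': node 21→17 (via fail)
i=54 'e': node 17→18
i=55 'b': node 18→19  → match P5@[55:55],P6@[54:55]
i=56 'b': node 19→1 (via fail)  → match P5@[56:56]
i=57 'a': node 1→9
i=58 'a': node 9→17 (via fail)
i=59 'e': node 17→18
i=60 'd': node 18→0 (via fail)
i=61 'c': node 0→13
i=62 'e': node 13→4 (via fail)
i=63 'a': node 4→17 (via fail)
i=64 'e': node 17→18
i=65 'c': node 18→13 (via fail)
i=66 'a': node 13→14
i=67 'd': node 14→0 (via fail)
i=68 'a': node 0→17
i=69 'e': node 17→18
i=70 'b': node 18→19  → match P5@[70:70],P6@[69:70]
i=71 'a': node 19→20
i=72 'd': node 20→21  → match P4@[68:72]
i=73 'a': node 21→17 (via fail)
i=74 'e': node 17→18
i=75 'a': node 18→17 (via fail)
i=76 'e': node 17→18

Result: [[0,5],[4,5],[4,6],[8,5],[9,5],[10,5],[11,5],[15,3],[18,5],[18,6],[21,1],[21,5],[21,6],[24,5],[24,6],[26,4],[29,5],[29,6],[31,4],[32,5],[34,0],[34,5],[34,6],[35,5],[39,2],[39,5],[39,6],[43,5],[43,6],[46,1],[46,5],[46,6],[50,5],[50,6],[52,4],[55,5],[55,6],[56,5],[70,5],[70,6],[72,4]]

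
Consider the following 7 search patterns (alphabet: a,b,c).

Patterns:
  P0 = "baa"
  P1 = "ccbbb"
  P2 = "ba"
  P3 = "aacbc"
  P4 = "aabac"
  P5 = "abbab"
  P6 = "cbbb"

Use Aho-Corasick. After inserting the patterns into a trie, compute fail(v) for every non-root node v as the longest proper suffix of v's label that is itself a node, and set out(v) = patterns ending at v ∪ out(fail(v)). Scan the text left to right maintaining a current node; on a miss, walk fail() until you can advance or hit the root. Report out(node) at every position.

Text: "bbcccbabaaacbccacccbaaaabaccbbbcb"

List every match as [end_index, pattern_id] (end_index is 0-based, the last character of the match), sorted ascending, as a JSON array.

Build:
Trie nodes:
  n0 'ε': a→9 b→1 c→4
  n1 'b': a→2
  n2 'ba': a→3  ←P2
  n3 'baa': ·  ←P0
  n4 'c': b→21 c→5
  n5 'cc': b→6
  n6 'ccb': b→7
  n7 'ccbb': b→8
  n8 'ccbbb': ·  ←P1
  n9 'a': a→10 b→17
  n10 'aa': b→14 c→11
  n11 'aac': b→12
  n12 'aacb': c→13
  n13 'aacbc': ·  ←P3
  n14 'aab': a→15
  n15 'aaba': c→16
  n16 'aabac': ·  ←P4
  n17 'ab': b→18
  n18 'abb': a→19
  n19 'abba': b→20
  n20 'abbab': ·  ←P5
  n21 'cb': b→22
  n22 'cbb': b→23
  n23 'cbbb': ·  ←P6

Failure links (BFS by depth):
  n1('b'): parent n0 fail=0; on 'b' 0 → fail=0;  out ∅∪∅=∅
  n4('c'): parent n0 fail=0; on 'c' 0 → fail=0;  out ∅∪∅=∅
  n9('a'): parent n0 fail=0; on 'a' 0 → fail=0;  out ∅∪∅=∅
  n2('ba'): parent n1 fail=0; on 'a' 0 → fail=9;  out {2}∪∅={2}
  n5('cc'): parent n4 fail=0; on 'c' 0 → fail=4;  out ∅∪∅=∅
  n10('aa'): parent n9 fail=0; on 'a' 0 → fail=9;  out ∅∪∅=∅
  n17('ab'): parent n9 fail=0; on 'b' 0 → fail=1;  out ∅∪∅=∅
  n21('cb'): parent n4 fail=0; on 'b' 0 → fail=1;  out ∅∪∅=∅
  n3('baa'): parent n2 fail=9; on 'a' 9 → fail=10;  out {0}∪∅={0}
  n6('ccb'): parent n5 fail=4; on 'b' 4 → fail=21;  out ∅∪∅=∅
  n11('aac'): parent n10 fail=9; on 'c' 9→0 → fail=4;  out ∅∪∅=∅
  n14('aab'): parent n10 fail=9; on 'b' 9 → fail=17;  out ∅∪∅=∅
  n18('abb'): parent n17 fail=1; on 'b' 1→0 → fail=1;  out ∅∪∅=∅
  n22('cbb'): parent n21 fail=1; on 'b' 1→0 → fail=1;  out ∅∪∅=∅
  n7('ccbb'): parent n6 fail=21; on 'b' 21 → fail=22;  out ∅∪∅=∅
  n12('aacb'): parent n11 fail=4; on 'b' 4 → fail=21;  out ∅∪∅=∅
  n15('aaba'): parent n14 fail=17; on 'a' 17→1 → fail=2;  out ∅∪{2}={2}
  n19('abba'): parent n18 fail=1; on 'a' 1 → fail=2;  out ∅∪{2}={2}
  n23('cbbb'): parent n22 fail=1; on 'b' 1→0 → fail=1;  out {6}∪∅={6}
  n8('ccbbb'): parent n7 fail=22; on 'b' 22 → fail=23;  out {1}∪{6}={1,6}
  n13('aacbc'): parent n12 fail=21; on 'c' 21→1→0 → fail=4;  out {3}∪∅={3}
  n16('aabac'): parent n15 fail=2; on 'c' 2→9→0 → fail=4;  out {4}∪∅={4}
  n20('abbab'): parent n19 fail=2; on 'b' 2→9 → fail=17;  out {5}∪∅={5}

Scan:
pos 0 'b': at 1
pos 1 'b': at 1 (fail-walked)
pos 2 'c': at 4 (fail-walked)
pos 3 'c': at 5
pos 4 'c': at 5 (fail-walked)
pos 5 'b': at 6
pos 6 'a': at 2 (fail-walked)  emit P2@[5:6]
pos 7 'b': at 17 (fail-walked)
pos 8 'a': at 2 (fail-walked)  emit P2@[7:8]
pos 9 'a': at 3  emit P0@[7:9]
pos 10 'a': at 10 (fail-walked)
pos 11 'c': at 11
pos 12 'b': at 12
pos 13 'c': at 13  emit P3@[9:13]
pos 14 'c': at 5 (fail-walked)
pos 15 'a': at 9 (fail-walked)
pos 16 'c': at 4 (fail-walked)
pos 17 'c': at 5
pos 18 'c': at 5 (fail-walked)
pos 19 'b': at 6
pos 20 'a': at 2 (fail-walked)  emit P2@[19:20]
pos 21 'a': at 3  emit P0@[19:21]
pos 22 'a': at 10 (fail-walked)
pos 23 'a': at 10 (fail-walked)
pos 24 'b': at 14
pos 25 'a': at 15  emit P2@[24:25]
pos 26 'c': at 16  emit P4@[22:26]
pos 27 'c': at 5 (fail-walked)
pos 28 'b': at 6
pos 29 'b': at 7
pos 30 'b': at 8  emit P1@[26:30],P6@[27:30]
pos 31 'c': at 4 (fail-walked)
pos 32 'b': at 21

Matches: [[6,2],[8,2],[9,0],[13,3],[20,2],[21,0],[25,2],[26,4],[30,1],[30,6]]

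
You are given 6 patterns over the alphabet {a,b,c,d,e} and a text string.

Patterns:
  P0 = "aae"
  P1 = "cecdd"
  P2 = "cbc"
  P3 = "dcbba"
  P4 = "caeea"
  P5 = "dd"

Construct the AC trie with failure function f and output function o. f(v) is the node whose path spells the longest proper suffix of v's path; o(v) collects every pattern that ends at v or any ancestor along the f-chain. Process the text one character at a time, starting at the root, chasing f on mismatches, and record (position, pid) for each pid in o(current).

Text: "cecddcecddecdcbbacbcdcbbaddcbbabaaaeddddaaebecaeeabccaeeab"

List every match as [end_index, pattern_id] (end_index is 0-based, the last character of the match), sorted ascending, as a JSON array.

Build:
Trie (insert patterns):
  0='ε' goto a→1 c→4 d→11
  1='a' goto a→2
  2='aa' goto e→3
  3='aae' goto ·  ←P0
  4='c' goto a→16 b→9 e→5
  5='ce' goto c→6
  6='cec' goto d→7
  7='cecd' goto d→8
  8='cecdd' goto ·  ←P1
  9='cb' goto c→10
  10='cbc' goto ·  ←P2
  11='d' goto c→12 d→20
  12='dc' goto b→13
  13='dcb' goto b→14
  14='dcbb' goto a→15
  15='dcbba' goto ·  ←P3
  16='ca' goto e→17
  17='cae' goto e→18
  18='caee' goto a→19
  19='caeea' goto ·  ←P4
  20='dd' goto ·  ←P5

Failure links (BFS by depth):
  fail(1) 'a': from fail(0)=0 chase 'a': 0 ⇒ 0;  out=∅∪out(0)=∅
  fail(4) 'c': from fail(0)=0 chase 'c': 0 ⇒ 0;  out=∅∪out(0)=∅
  fail(11) 'd': from fail(0)=0 chase 'd': 0 ⇒ 0;  out=∅∪out(0)=∅
  fail(2) 'aa': from fail(1)=0 chase 'a': 0 ⇒ 1;  out=∅∪out(1)=∅
  fail(5) 'ce': from fail(4)=0 chase 'e': 0 ⇒ 0;  out=∅∪out(0)=∅
  fail(9) 'cb': from fail(4)=0 chase 'b': 0 ⇒ 0;  out=∅∪out(0)=∅
  fail(12) 'dc': from fail(11)=0 chase 'c': 0 ⇒ 4;  out=∅∪out(4)=∅
  fail(16) 'ca': from fail(4)=0 chase 'a': 0 ⇒ 1;  out=∅∪out(1)=∅
  fail(20) 'dd': from fail(11)=0 chase 'd': 0 ⇒ 11;  out={5}∪out(11)={5}
  fail(3) 'aae': from fail(2)=1 chase 'e': 1→0 ⇒ 0;  out={0}∪out(0)={0}
  fail(6) 'cec': from fail(5)=0 chase 'c': 0 ⇒ 4;  out=∅∪out(4)=∅
  fail(10) 'cbc': from fail(9)=0 chase 'c': 0 ⇒ 4;  out={2}∪out(4)={2}
  fail(13) 'dcb': from fail(12)=4 chase 'b': 4 ⇒ 9;  out=∅∪out(9)=∅
  fail(17) 'cae': from fail(16)=1 chase 'e': 1→0 ⇒ 0;  out=∅∪out(0)=∅
  fail(7) 'cecd': from fail(6)=4 chase 'd': 4→0 ⇒ 11;  out=∅∪out(11)=∅
  fail(14) 'dcbb': from fail(13)=9 chase 'b': 9→0 ⇒ 0;  out=∅∪out(0)=∅
  fail(18) 'caee': from fail(17)=0 chase 'e': 0 ⇒ 0;  out=∅∪out(0)=∅
  fail(8) 'cecdd': from fail(7)=11 chase 'd': 11 ⇒ 20;  out={1}∪out(20)={1,5}
  fail(15) 'dcbba': from fail(14)=0 chase 'a': 0 ⇒ 1;  out={3}∪out(1)={3}
  fail(19) 'caeea': from fail(18)=0 chase 'a': 0 ⇒ 1;  out={4}∪out(1)={4}

Run:
[0] read 'c'  n0⇒n4
[1] read 'e'  n4⇒n5
[2] read 'c'  n5⇒n6
[3] read 'd'  n6⇒n7
[4] read 'd'  n7⇒n8  emit P1@[0:4],P5@[3:4]
[5] read 'c'  n8⇒n12 (fail-walked)
[6] read 'e'  n12⇒n5 (fail-walked)
[7] read 'c'  n5⇒n6
[8] read 'd'  n6⇒n7
[9] read 'd'  n7⇒n8  emit P1@[5:9],P5@[8:9]
[10] read 'e'  n8⇒n0 (fail-walked)
[11] read 'c'  n0⇒n4
[12] read 'd'  n4⇒n11 (fail-walked)
[13] read 'c'  n11⇒n12
[14] read 'b'  n12⇒n13
[15] read 'b'  n13⇒n14
[16] read 'a'  n14⇒n15  emit P3@[12:16]
[17] read 'c'  n15⇒n4 (fail-walked)
[18] read 'b'  n4⇒n9
[19] read 'c'  n9⇒n10  emit P2@[17:19]
[20] read 'd'  n10⇒n11 (fail-walked)
[21] read 'c'  n11⇒n12
[22] read 'b'  n12⇒n13
[23] read 'b'  n13⇒n14
[24] read 'a'  n14⇒n15  emit P3@[20:24]
[25] read 'd'  n15⇒n11 (fail-walked)
[26] read 'd'  n11⇒n20  emit P5@[25:26]
[27] read 'c'  n20⇒n12 (fail-walked)
[28] read 'b'  n12⇒n13
[29] read 'b'  n13⇒n14
[30] read 'a'  n14⇒n15  emit P3@[26:30]
[31] read 'b'  n15⇒n0 (fail-walked)
[32] read 'a'  n0⇒n1
[33] read 'a'  n1⇒n2
[34] read 'a'  n2⇒n2 (fail-walked)
[35] read 'e'  n2⇒n3  emit P0@[33:35]
[36] read 'd'  n3⇒n11 (fail-walked)
[37] read 'd'  n11⇒n20  emit P5@[36:37]
[38] read 'd'  n20⇒n20 (fail-walked)  emit P5@[37:38]
[39] read 'd'  n20⇒n20 (fail-walked)  emit P5@[38:39]
[40] read 'a'  n20⇒n1 (fail-walked)
[41] read 'a'  n1⇒n2
[42] read 'e'  n2⇒n3  emit P0@[40:42]
[43] read 'b'  n3⇒n0 (fail-walked)
[44] read 'e'  n0⇒n0
[45] read 'c'  n0⇒n4
[46] read 'a'  n4⇒n16
[47] read 'e'  n16⇒n17
[48] read 'e'  n17⇒n18
[49] read 'a'  n18⇒n19  emit P4@[45:49]
[50] read 'b'  n19⇒n0 (fail-walked)
[51] read 'c'  n0⇒n4
[52] read 'c'  n4⇒n4 (fail-walked)
[53] read 'a'  n4⇒n16
[54] read 'e'  n16⇒n17
[55] read 'e'  n17⇒n18
[56] read 'a'  n18⇒n19  emit P4@[52:56]
[57] read 'b'  n19⇒n0 (fail-walked)

Result: [[4,1],[4,5],[9,1],[9,5],[16,3],[19,2],[24,3],[26,5],[30,3],[35,0],[37,5],[38,5],[39,5],[42,0],[49,4],[56,4]]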